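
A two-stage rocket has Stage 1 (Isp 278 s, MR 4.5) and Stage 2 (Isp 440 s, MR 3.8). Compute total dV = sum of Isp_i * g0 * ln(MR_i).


dV1 = 278 * 9.81 * ln(4.5) = 4101.9 m/s
dV2 = 440 * 9.81 * ln(3.8) = 5762.4 m/s
Total dV = 4101.9 + 5762.4 = 9864.3 m/s ~ 9864 m/s

9864 m/s


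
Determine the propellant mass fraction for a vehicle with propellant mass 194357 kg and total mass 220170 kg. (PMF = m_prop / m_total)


PMF = 194357 / 220170 = 0.883

0.883


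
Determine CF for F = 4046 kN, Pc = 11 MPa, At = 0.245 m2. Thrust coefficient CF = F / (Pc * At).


CF = 4046000 / (11e6 * 0.245) = 1.5

1.5


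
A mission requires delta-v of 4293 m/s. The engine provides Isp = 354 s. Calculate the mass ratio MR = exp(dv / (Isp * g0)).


Ve = 354 * 9.81 = 3472.74 m/s
MR = exp(4293 / 3472.74) = 3.443

3.443


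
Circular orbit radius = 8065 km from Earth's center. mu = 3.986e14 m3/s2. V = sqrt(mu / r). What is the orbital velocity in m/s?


V = sqrt(3.986e14 / 8065000) = 7030 m/s

7030 m/s


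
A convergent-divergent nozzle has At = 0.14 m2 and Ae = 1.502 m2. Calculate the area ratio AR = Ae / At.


AR = 1.502 / 0.14 = 10.7

10.7


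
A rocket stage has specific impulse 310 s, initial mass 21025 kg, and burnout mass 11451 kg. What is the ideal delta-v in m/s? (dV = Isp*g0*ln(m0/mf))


Ve = 310 * 9.81 = 3041.1 m/s
dV = 3041.1 * ln(21025/11451) = 1848 m/s

1848 m/s


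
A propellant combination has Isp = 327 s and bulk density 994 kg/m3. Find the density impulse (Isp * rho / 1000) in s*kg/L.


rho*Isp = 327 * 994 / 1000 = 325 s*kg/L

325 s*kg/L


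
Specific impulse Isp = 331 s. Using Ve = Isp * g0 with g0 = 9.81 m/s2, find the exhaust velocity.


Ve = Isp * g0 = 331 * 9.81 = 3247.1 m/s

3247.1 m/s


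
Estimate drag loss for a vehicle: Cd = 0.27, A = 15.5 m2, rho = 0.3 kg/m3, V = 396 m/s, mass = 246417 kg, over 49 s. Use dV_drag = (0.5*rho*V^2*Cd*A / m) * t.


D = 0.5 * 0.3 * 396^2 * 0.27 * 15.5 = 98441.24 N
a = 98441.24 / 246417 = 0.3995 m/s2
dV = 0.3995 * 49 = 19.6 m/s

19.6 m/s


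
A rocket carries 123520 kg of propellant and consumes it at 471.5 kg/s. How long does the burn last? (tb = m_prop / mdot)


tb = 123520 / 471.5 = 262.0 s

262.0 s


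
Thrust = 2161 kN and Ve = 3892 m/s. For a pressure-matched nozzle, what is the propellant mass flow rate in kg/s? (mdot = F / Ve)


mdot = F / Ve = 2161000 / 3892 = 555.2 kg/s

555.2 kg/s


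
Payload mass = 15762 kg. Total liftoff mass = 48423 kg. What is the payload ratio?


PR = 15762 / 48423 = 0.3255

0.3255


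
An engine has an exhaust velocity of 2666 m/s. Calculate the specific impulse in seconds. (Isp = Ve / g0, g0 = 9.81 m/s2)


Isp = Ve / g0 = 2666 / 9.81 = 271.8 s

271.8 s


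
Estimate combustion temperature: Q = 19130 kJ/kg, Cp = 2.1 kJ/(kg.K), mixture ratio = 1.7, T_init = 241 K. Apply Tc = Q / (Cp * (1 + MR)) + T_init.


Tc = 19130 / (2.1 * (1 + 1.7)) + 241 = 3615 K

3615 K


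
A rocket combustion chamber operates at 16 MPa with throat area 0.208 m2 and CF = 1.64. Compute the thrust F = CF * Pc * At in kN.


F = 1.64 * 16e6 * 0.208 = 5.4579e+06 N = 5457.9 kN

5457.9 kN


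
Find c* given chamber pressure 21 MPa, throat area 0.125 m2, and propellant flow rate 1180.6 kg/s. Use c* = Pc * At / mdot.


c* = 21e6 * 0.125 / 1180.6 = 2223 m/s

2223 m/s


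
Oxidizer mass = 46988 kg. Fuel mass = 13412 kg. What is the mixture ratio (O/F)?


MR = 46988 / 13412 = 3.5

3.5


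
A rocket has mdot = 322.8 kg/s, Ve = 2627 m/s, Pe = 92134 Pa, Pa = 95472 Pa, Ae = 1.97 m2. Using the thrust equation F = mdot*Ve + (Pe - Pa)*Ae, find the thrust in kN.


F = 322.8 * 2627 + (92134 - 95472) * 1.97 = 841420.0 N = 841.4 kN

841.4 kN


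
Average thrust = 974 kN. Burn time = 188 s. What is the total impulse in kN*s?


It = 974 * 188 = 183112 kN*s

183112 kN*s


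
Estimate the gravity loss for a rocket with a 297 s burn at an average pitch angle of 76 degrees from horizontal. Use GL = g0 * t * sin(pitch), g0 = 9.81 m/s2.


GL = 9.81 * 297 * sin(76 deg) = 2827 m/s

2827 m/s


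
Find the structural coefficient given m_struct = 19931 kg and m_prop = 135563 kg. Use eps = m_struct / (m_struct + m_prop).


eps = 19931 / (19931 + 135563) = 0.1282

0.1282


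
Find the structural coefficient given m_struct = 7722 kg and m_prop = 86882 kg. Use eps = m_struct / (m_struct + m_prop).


eps = 7722 / (7722 + 86882) = 0.0816

0.0816


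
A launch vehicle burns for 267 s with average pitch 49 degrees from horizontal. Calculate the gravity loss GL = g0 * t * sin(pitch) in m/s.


GL = 9.81 * 267 * sin(49 deg) = 1977 m/s

1977 m/s


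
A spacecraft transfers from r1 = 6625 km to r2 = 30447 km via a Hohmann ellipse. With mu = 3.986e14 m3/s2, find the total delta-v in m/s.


V1 = sqrt(mu/r1) = 7756.68 m/s
dV1 = V1*(sqrt(2*r2/(r1+r2)) - 1) = 2184.55 m/s
V2 = sqrt(mu/r2) = 3618.23 m/s
dV2 = V2*(1 - sqrt(2*r1/(r1+r2))) = 1455.11 m/s
Total dV = 3640 m/s

3640 m/s


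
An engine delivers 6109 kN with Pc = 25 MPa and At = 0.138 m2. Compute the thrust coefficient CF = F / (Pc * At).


CF = 6109000 / (25e6 * 0.138) = 1.77

1.77


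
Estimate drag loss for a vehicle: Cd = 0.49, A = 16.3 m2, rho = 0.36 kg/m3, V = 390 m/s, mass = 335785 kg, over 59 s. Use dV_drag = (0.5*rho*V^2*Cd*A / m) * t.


D = 0.5 * 0.36 * 390^2 * 0.49 * 16.3 = 218668.09 N
a = 218668.09 / 335785 = 0.6512 m/s2
dV = 0.6512 * 59 = 38.4 m/s

38.4 m/s


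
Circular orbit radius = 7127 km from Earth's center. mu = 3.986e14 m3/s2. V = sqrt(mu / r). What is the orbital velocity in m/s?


V = sqrt(3.986e14 / 7127000) = 7479 m/s

7479 m/s


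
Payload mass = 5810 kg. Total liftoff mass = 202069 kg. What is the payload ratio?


PR = 5810 / 202069 = 0.0288

0.0288


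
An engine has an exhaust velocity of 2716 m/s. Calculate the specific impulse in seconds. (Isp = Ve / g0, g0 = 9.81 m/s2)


Isp = Ve / g0 = 2716 / 9.81 = 276.9 s

276.9 s


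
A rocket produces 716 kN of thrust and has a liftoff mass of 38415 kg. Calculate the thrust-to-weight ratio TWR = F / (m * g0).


TWR = 716000 / (38415 * 9.81) = 1.9

1.9


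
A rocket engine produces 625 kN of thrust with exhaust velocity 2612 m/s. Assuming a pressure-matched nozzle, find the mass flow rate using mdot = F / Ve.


mdot = F / Ve = 625000 / 2612 = 239.3 kg/s

239.3 kg/s


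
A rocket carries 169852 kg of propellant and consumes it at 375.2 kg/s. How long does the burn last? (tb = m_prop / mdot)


tb = 169852 / 375.2 = 452.7 s

452.7 s


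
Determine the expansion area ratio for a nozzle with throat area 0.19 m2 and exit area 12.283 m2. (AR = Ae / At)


AR = 12.283 / 0.19 = 64.6

64.6


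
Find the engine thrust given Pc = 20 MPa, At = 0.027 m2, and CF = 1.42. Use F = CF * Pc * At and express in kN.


F = 1.42 * 20e6 * 0.027 = 766800.0 N = 766.8 kN

766.8 kN


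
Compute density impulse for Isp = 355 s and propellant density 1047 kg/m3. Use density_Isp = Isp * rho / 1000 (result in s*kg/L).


rho*Isp = 355 * 1047 / 1000 = 372 s*kg/L

372 s*kg/L


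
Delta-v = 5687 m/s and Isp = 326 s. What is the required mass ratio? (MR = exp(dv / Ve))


Ve = 326 * 9.81 = 3198.06 m/s
MR = exp(5687 / 3198.06) = 5.92

5.92


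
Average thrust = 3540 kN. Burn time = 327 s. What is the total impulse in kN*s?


It = 3540 * 327 = 1157580 kN*s

1157580 kN*s


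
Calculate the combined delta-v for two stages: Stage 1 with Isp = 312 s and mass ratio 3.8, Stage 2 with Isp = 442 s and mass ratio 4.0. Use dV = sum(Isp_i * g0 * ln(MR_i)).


dV1 = 312 * 9.81 * ln(3.8) = 4086.1 m/s
dV2 = 442 * 9.81 * ln(4.0) = 6011.0 m/s
Total dV = 4086.1 + 6011.0 = 10097.1 m/s ~ 10097 m/s

10097 m/s


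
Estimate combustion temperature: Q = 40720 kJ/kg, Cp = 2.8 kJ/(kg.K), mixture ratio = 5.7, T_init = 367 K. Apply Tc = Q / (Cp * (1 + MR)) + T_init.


Tc = 40720 / (2.8 * (1 + 5.7)) + 367 = 2538 K

2538 K


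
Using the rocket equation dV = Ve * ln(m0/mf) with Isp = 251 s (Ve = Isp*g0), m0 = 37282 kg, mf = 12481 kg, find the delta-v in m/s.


Ve = 251 * 9.81 = 2462.31 m/s
dV = 2462.31 * ln(37282/12481) = 2695 m/s

2695 m/s


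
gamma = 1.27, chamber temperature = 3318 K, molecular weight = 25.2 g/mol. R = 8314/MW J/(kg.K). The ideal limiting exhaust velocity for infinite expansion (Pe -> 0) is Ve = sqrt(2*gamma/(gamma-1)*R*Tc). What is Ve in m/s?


R = 8314 / 25.2 = 329.92 J/(kg.K)
Ve = sqrt(2 * 1.27 / (1.27 - 1) * 329.92 * 3318) = 3209 m/s

3209 m/s


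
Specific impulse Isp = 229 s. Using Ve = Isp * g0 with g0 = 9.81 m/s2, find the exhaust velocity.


Ve = Isp * g0 = 229 * 9.81 = 2246.5 m/s

2246.5 m/s


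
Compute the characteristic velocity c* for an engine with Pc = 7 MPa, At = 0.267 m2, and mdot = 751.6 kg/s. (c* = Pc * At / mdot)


c* = 7e6 * 0.267 / 751.6 = 2487 m/s

2487 m/s


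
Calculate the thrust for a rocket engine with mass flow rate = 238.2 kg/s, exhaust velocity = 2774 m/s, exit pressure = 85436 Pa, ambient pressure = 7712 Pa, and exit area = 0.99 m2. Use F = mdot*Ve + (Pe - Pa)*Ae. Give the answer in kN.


F = 238.2 * 2774 + (85436 - 7712) * 0.99 = 737714.0 N = 737.7 kN

737.7 kN


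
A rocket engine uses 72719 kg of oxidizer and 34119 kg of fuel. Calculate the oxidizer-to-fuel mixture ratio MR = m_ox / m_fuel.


MR = 72719 / 34119 = 2.13

2.13


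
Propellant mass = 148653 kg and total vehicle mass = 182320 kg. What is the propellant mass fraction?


PMF = 148653 / 182320 = 0.815

0.815


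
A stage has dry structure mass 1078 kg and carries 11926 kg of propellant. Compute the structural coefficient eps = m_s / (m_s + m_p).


eps = 1078 / (1078 + 11926) = 0.0829

0.0829


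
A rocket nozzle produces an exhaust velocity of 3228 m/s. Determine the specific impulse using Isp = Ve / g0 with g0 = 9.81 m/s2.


Isp = Ve / g0 = 3228 / 9.81 = 329.1 s

329.1 s


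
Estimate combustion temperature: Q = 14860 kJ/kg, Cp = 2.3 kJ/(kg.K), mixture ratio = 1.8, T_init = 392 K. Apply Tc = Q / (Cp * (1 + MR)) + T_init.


Tc = 14860 / (2.3 * (1 + 1.8)) + 392 = 2699 K

2699 K


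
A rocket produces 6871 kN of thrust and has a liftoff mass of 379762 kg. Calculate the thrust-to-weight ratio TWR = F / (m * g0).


TWR = 6871000 / (379762 * 9.81) = 1.84

1.84


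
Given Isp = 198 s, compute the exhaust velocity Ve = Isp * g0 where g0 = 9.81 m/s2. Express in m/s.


Ve = Isp * g0 = 198 * 9.81 = 1942.4 m/s

1942.4 m/s


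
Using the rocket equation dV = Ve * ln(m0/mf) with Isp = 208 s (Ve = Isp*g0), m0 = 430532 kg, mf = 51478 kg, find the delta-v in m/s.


Ve = 208 * 9.81 = 2040.48 m/s
dV = 2040.48 * ln(430532/51478) = 4334 m/s

4334 m/s


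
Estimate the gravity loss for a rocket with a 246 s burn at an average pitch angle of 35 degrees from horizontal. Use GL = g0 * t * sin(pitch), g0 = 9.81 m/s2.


GL = 9.81 * 246 * sin(35 deg) = 1384 m/s

1384 m/s


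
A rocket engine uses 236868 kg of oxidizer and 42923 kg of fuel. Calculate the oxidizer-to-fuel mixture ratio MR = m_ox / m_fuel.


MR = 236868 / 42923 = 5.52

5.52


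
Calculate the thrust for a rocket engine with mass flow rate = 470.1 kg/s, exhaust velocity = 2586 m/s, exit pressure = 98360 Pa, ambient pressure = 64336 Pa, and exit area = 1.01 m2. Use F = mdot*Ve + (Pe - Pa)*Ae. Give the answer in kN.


F = 470.1 * 2586 + (98360 - 64336) * 1.01 = 1.2500e+06 N = 1250.0 kN

1250.0 kN


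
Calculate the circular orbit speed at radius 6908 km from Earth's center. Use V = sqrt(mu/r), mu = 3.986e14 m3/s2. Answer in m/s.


V = sqrt(3.986e14 / 6908000) = 7596 m/s

7596 m/s


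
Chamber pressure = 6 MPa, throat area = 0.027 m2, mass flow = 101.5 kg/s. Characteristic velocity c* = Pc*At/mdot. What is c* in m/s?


c* = 6e6 * 0.027 / 101.5 = 1596 m/s

1596 m/s


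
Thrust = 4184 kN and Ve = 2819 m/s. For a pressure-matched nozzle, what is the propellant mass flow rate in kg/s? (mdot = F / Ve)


mdot = F / Ve = 4184000 / 2819 = 1484.2 kg/s

1484.2 kg/s


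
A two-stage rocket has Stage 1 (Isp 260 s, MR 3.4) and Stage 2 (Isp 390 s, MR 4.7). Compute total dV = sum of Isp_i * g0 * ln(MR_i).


dV1 = 260 * 9.81 * ln(3.4) = 3121.4 m/s
dV2 = 390 * 9.81 * ln(4.7) = 5920.8 m/s
Total dV = 3121.4 + 5920.8 = 9042.2 m/s ~ 9042 m/s

9042 m/s


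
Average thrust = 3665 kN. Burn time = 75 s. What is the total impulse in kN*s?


It = 3665 * 75 = 274875 kN*s

274875 kN*s


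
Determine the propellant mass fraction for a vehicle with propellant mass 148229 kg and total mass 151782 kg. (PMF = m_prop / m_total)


PMF = 148229 / 151782 = 0.977

0.977


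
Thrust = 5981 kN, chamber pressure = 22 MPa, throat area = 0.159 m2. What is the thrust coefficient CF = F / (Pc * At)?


CF = 5981000 / (22e6 * 0.159) = 1.71

1.71


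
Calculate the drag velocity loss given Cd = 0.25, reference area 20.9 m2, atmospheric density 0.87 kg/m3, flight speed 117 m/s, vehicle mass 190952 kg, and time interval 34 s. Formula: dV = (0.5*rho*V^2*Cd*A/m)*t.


D = 0.5 * 0.87 * 117^2 * 0.25 * 20.9 = 31113.39 N
a = 31113.39 / 190952 = 0.1629 m/s2
dV = 0.1629 * 34 = 5.5 m/s

5.5 m/s


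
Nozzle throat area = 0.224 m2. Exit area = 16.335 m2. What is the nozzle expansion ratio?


AR = 16.335 / 0.224 = 72.9

72.9


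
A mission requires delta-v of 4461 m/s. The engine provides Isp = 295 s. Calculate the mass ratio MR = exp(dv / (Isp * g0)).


Ve = 295 * 9.81 = 2893.95 m/s
MR = exp(4461 / 2893.95) = 4.672

4.672


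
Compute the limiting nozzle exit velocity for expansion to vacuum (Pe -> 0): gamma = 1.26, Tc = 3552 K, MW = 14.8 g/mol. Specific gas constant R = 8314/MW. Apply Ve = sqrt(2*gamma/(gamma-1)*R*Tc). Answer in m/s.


R = 8314 / 14.8 = 561.76 J/(kg.K)
Ve = sqrt(2 * 1.26 / (1.26 - 1) * 561.76 * 3552) = 4398 m/s

4398 m/s


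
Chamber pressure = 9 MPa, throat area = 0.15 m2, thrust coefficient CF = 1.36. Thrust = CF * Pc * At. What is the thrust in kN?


F = 1.36 * 9e6 * 0.15 = 1.8360e+06 N = 1836.0 kN

1836.0 kN


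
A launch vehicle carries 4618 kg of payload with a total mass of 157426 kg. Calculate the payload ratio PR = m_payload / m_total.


PR = 4618 / 157426 = 0.0293

0.0293


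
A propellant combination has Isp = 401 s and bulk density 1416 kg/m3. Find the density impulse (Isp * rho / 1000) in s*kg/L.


rho*Isp = 401 * 1416 / 1000 = 568 s*kg/L

568 s*kg/L


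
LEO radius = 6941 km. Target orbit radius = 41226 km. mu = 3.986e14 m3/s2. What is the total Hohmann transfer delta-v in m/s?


V1 = sqrt(mu/r1) = 7578.05 m/s
dV1 = V1*(sqrt(2*r2/(r1+r2)) - 1) = 2336.74 m/s
V2 = sqrt(mu/r2) = 3109.45 m/s
dV2 = V2*(1 - sqrt(2*r1/(r1+r2))) = 1440.15 m/s
Total dV = 3777 m/s

3777 m/s


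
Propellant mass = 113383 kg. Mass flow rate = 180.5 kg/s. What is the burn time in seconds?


tb = 113383 / 180.5 = 628.2 s

628.2 s


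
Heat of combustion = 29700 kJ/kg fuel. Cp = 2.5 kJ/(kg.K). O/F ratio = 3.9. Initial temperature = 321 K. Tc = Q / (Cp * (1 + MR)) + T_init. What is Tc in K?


Tc = 29700 / (2.5 * (1 + 3.9)) + 321 = 2745 K

2745 K


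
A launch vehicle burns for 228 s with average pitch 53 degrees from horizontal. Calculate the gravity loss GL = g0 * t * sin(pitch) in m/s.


GL = 9.81 * 228 * sin(53 deg) = 1786 m/s

1786 m/s


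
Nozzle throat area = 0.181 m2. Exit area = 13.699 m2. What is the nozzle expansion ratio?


AR = 13.699 / 0.181 = 75.7

75.7


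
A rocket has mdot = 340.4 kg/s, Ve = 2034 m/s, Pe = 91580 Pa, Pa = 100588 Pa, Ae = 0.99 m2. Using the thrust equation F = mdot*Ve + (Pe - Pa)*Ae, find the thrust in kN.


F = 340.4 * 2034 + (91580 - 100588) * 0.99 = 683456.0 N = 683.5 kN

683.5 kN


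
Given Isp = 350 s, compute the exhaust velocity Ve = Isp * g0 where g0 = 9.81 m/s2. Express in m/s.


Ve = Isp * g0 = 350 * 9.81 = 3433.5 m/s

3433.5 m/s


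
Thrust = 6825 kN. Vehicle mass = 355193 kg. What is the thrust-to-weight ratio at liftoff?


TWR = 6825000 / (355193 * 9.81) = 1.96

1.96


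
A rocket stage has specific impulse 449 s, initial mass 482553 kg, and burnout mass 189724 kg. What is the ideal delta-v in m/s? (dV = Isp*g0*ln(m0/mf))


Ve = 449 * 9.81 = 4404.69 m/s
dV = 4404.69 * ln(482553/189724) = 4112 m/s

4112 m/s


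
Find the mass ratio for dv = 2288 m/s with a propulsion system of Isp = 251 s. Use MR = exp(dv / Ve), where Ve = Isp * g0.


Ve = 251 * 9.81 = 2462.31 m/s
MR = exp(2288 / 2462.31) = 2.533

2.533


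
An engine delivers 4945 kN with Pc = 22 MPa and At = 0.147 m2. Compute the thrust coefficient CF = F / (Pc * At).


CF = 4945000 / (22e6 * 0.147) = 1.53

1.53


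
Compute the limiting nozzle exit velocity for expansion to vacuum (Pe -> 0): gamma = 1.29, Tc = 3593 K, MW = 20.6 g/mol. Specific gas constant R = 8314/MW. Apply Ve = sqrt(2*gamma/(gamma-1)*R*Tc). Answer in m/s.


R = 8314 / 20.6 = 403.59 J/(kg.K)
Ve = sqrt(2 * 1.29 / (1.29 - 1) * 403.59 * 3593) = 3592 m/s

3592 m/s


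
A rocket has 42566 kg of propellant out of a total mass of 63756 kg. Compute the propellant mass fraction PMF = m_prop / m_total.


PMF = 42566 / 63756 = 0.668

0.668


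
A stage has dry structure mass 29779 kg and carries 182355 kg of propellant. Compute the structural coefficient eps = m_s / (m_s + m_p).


eps = 29779 / (29779 + 182355) = 0.1404

0.1404


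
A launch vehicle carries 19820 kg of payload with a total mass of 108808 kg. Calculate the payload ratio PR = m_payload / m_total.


PR = 19820 / 108808 = 0.1822

0.1822


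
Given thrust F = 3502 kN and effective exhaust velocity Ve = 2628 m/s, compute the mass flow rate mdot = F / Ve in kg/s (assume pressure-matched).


mdot = F / Ve = 3502000 / 2628 = 1332.6 kg/s

1332.6 kg/s


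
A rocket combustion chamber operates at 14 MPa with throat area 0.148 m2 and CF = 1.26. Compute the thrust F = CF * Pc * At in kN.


F = 1.26 * 14e6 * 0.148 = 2.6107e+06 N = 2610.7 kN

2610.7 kN


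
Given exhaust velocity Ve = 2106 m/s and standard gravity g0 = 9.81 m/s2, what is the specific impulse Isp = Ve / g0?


Isp = Ve / g0 = 2106 / 9.81 = 214.7 s

214.7 s


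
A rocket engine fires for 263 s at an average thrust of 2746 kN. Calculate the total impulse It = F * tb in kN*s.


It = 2746 * 263 = 722198 kN*s

722198 kN*s


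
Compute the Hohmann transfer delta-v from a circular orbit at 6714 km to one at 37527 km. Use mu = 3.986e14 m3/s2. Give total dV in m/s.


V1 = sqrt(mu/r1) = 7705.09 m/s
dV1 = V1*(sqrt(2*r2/(r1+r2)) - 1) = 2330.72 m/s
V2 = sqrt(mu/r2) = 3259.09 m/s
dV2 = V2*(1 - sqrt(2*r1/(r1+r2))) = 1463.57 m/s
Total dV = 3794 m/s

3794 m/s


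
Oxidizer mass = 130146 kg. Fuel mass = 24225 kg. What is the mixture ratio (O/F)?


MR = 130146 / 24225 = 5.37

5.37


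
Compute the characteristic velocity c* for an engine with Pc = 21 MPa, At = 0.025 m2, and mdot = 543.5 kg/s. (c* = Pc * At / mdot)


c* = 21e6 * 0.025 / 543.5 = 966 m/s

966 m/s


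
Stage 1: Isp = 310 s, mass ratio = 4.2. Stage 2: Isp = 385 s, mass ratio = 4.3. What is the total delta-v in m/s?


dV1 = 310 * 9.81 * ln(4.2) = 4364.2 m/s
dV2 = 385 * 9.81 * ln(4.3) = 5509.0 m/s
Total dV = 4364.2 + 5509.0 = 9873.2 m/s ~ 9873 m/s

9873 m/s


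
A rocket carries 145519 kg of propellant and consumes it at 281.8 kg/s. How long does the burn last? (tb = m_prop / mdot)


tb = 145519 / 281.8 = 516.4 s

516.4 s


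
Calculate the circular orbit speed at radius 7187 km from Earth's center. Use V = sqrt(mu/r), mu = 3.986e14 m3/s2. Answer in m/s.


V = sqrt(3.986e14 / 7187000) = 7447 m/s

7447 m/s


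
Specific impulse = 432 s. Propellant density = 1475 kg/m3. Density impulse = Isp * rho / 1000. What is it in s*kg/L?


rho*Isp = 432 * 1475 / 1000 = 637 s*kg/L

637 s*kg/L


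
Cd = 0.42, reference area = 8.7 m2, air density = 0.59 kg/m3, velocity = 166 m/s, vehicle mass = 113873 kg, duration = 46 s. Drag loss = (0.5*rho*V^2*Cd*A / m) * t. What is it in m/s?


D = 0.5 * 0.59 * 166^2 * 0.42 * 8.7 = 29703.44 N
a = 29703.44 / 113873 = 0.2608 m/s2
dV = 0.2608 * 46 = 12.0 m/s

12.0 m/s


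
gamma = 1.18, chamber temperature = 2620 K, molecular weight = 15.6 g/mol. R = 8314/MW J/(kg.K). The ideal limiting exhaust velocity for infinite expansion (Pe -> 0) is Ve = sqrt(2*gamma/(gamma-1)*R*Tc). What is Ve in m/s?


R = 8314 / 15.6 = 532.95 J/(kg.K)
Ve = sqrt(2 * 1.18 / (1.18 - 1) * 532.95 * 2620) = 4279 m/s

4279 m/s


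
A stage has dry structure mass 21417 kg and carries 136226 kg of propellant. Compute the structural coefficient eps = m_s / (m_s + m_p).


eps = 21417 / (21417 + 136226) = 0.1359

0.1359


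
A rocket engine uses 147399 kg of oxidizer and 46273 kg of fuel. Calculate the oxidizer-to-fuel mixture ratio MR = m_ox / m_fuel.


MR = 147399 / 46273 = 3.19

3.19


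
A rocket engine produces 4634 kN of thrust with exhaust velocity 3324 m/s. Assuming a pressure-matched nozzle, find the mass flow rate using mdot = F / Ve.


mdot = F / Ve = 4634000 / 3324 = 1394.1 kg/s

1394.1 kg/s


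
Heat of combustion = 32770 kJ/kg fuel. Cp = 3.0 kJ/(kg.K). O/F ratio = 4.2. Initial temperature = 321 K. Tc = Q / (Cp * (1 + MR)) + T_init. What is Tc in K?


Tc = 32770 / (3.0 * (1 + 4.2)) + 321 = 2422 K

2422 K


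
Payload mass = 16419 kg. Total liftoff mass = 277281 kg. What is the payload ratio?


PR = 16419 / 277281 = 0.0592

0.0592


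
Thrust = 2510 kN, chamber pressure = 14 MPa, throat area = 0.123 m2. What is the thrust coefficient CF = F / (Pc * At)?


CF = 2510000 / (14e6 * 0.123) = 1.46

1.46


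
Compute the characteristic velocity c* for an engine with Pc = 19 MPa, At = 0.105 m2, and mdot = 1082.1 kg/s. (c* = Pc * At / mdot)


c* = 19e6 * 0.105 / 1082.1 = 1844 m/s

1844 m/s


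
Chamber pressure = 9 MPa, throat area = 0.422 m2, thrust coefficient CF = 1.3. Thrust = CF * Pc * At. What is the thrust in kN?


F = 1.3 * 9e6 * 0.422 = 4.9374e+06 N = 4937.4 kN

4937.4 kN


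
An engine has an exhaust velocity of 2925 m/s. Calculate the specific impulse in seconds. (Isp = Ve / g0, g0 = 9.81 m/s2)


Isp = Ve / g0 = 2925 / 9.81 = 298.2 s

298.2 s


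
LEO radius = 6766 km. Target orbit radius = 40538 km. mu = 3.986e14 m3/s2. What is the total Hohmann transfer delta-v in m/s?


V1 = sqrt(mu/r1) = 7675.43 m/s
dV1 = V1*(sqrt(2*r2/(r1+r2)) - 1) = 2373.04 m/s
V2 = sqrt(mu/r2) = 3135.72 m/s
dV2 = V2*(1 - sqrt(2*r1/(r1+r2))) = 1458.58 m/s
Total dV = 3832 m/s

3832 m/s


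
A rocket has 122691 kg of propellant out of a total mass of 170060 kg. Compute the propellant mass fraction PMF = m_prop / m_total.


PMF = 122691 / 170060 = 0.721

0.721


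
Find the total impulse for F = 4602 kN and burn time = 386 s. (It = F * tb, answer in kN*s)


It = 4602 * 386 = 1776372 kN*s

1776372 kN*s


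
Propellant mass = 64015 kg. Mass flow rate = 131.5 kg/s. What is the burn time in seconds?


tb = 64015 / 131.5 = 486.8 s

486.8 s


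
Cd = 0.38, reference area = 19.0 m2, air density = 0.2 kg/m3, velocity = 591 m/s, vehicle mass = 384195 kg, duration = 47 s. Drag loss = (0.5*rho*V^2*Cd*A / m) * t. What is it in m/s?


D = 0.5 * 0.2 * 591^2 * 0.38 * 19.0 = 252180.88 N
a = 252180.88 / 384195 = 0.6564 m/s2
dV = 0.6564 * 47 = 30.9 m/s

30.9 m/s


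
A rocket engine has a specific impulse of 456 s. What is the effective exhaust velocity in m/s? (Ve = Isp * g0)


Ve = Isp * g0 = 456 * 9.81 = 4473.4 m/s

4473.4 m/s


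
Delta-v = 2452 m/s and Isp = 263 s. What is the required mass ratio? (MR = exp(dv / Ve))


Ve = 263 * 9.81 = 2580.03 m/s
MR = exp(2452 / 2580.03) = 2.587

2.587


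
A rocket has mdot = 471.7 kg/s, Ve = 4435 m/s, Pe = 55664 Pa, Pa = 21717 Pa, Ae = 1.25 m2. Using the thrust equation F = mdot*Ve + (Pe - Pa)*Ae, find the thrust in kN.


F = 471.7 * 4435 + (55664 - 21717) * 1.25 = 2.1344e+06 N = 2134.4 kN

2134.4 kN


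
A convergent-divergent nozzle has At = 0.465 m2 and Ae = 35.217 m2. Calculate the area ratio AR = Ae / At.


AR = 35.217 / 0.465 = 75.7

75.7


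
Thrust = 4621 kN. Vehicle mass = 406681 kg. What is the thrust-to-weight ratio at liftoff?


TWR = 4621000 / (406681 * 9.81) = 1.16

1.16


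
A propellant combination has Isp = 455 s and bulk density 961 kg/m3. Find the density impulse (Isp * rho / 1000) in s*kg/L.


rho*Isp = 455 * 961 / 1000 = 437 s*kg/L

437 s*kg/L


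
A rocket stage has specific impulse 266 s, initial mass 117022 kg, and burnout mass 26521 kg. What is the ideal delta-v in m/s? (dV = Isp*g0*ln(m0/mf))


Ve = 266 * 9.81 = 2609.46 m/s
dV = 2609.46 * ln(117022/26521) = 3874 m/s

3874 m/s


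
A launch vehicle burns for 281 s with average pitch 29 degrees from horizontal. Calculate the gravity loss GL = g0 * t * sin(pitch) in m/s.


GL = 9.81 * 281 * sin(29 deg) = 1336 m/s

1336 m/s


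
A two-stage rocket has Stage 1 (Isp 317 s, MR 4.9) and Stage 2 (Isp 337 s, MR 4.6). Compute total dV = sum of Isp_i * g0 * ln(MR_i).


dV1 = 317 * 9.81 * ln(4.9) = 4942.2 m/s
dV2 = 337 * 9.81 * ln(4.6) = 5045.1 m/s
Total dV = 4942.2 + 5045.1 = 9987.3 m/s ~ 9987 m/s

9987 m/s


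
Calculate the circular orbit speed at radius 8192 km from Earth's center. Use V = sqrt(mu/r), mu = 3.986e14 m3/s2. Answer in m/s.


V = sqrt(3.986e14 / 8192000) = 6975 m/s

6975 m/s


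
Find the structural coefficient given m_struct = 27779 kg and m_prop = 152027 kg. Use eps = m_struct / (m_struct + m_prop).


eps = 27779 / (27779 + 152027) = 0.1545

0.1545


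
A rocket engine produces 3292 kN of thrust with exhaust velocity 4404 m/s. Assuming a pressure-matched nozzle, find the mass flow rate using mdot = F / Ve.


mdot = F / Ve = 3292000 / 4404 = 747.5 kg/s

747.5 kg/s


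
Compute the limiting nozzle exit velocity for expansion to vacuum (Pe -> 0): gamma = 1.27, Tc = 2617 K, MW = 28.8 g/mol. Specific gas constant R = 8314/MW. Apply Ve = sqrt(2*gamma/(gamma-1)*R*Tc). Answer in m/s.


R = 8314 / 28.8 = 288.68 J/(kg.K)
Ve = sqrt(2 * 1.27 / (1.27 - 1) * 288.68 * 2617) = 2666 m/s

2666 m/s


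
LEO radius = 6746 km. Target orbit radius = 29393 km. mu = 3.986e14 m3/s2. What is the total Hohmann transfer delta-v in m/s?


V1 = sqrt(mu/r1) = 7686.8 m/s
dV1 = V1*(sqrt(2*r2/(r1+r2)) - 1) = 2117.0 m/s
V2 = sqrt(mu/r2) = 3682.53 m/s
dV2 = V2*(1 - sqrt(2*r1/(r1+r2))) = 1432.46 m/s
Total dV = 3549 m/s

3549 m/s


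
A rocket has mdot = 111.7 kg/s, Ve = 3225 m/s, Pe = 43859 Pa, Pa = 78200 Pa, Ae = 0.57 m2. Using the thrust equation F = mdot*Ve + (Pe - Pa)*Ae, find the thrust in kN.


F = 111.7 * 3225 + (43859 - 78200) * 0.57 = 340658.0 N = 340.7 kN

340.7 kN


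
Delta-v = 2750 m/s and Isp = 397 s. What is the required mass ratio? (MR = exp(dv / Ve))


Ve = 397 * 9.81 = 3894.57 m/s
MR = exp(2750 / 3894.57) = 2.026

2.026


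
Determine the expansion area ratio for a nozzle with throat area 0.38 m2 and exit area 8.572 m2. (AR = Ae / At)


AR = 8.572 / 0.38 = 22.6

22.6


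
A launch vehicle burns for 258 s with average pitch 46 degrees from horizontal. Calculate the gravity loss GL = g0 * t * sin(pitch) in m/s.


GL = 9.81 * 258 * sin(46 deg) = 1821 m/s

1821 m/s


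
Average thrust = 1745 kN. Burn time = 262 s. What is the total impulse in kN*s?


It = 1745 * 262 = 457190 kN*s

457190 kN*s


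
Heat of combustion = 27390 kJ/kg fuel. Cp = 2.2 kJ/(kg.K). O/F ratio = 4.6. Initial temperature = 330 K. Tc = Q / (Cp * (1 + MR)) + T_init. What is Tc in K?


Tc = 27390 / (2.2 * (1 + 4.6)) + 330 = 2553 K

2553 K


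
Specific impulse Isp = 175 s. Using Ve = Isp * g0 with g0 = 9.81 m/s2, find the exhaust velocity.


Ve = Isp * g0 = 175 * 9.81 = 1716.8 m/s

1716.8 m/s


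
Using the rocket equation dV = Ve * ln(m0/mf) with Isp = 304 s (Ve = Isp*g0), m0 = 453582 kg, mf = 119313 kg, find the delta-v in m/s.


Ve = 304 * 9.81 = 2982.24 m/s
dV = 2982.24 * ln(453582/119313) = 3983 m/s

3983 m/s


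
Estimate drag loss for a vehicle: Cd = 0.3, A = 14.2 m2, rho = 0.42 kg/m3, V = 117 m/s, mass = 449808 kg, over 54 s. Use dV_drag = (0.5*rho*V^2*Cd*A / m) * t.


D = 0.5 * 0.42 * 117^2 * 0.3 * 14.2 = 12246.18 N
a = 12246.18 / 449808 = 0.0272 m/s2
dV = 0.0272 * 54 = 1.5 m/s

1.5 m/s


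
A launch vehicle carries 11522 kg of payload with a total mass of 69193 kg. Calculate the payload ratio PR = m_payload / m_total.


PR = 11522 / 69193 = 0.1665

0.1665


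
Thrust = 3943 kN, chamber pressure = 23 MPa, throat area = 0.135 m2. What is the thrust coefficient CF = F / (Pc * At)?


CF = 3943000 / (23e6 * 0.135) = 1.27

1.27


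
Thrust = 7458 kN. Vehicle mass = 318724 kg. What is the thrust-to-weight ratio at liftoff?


TWR = 7458000 / (318724 * 9.81) = 2.39

2.39


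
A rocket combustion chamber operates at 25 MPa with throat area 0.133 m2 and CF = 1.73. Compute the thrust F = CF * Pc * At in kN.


F = 1.73 * 25e6 * 0.133 = 5.7522e+06 N = 5752.2 kN

5752.2 kN


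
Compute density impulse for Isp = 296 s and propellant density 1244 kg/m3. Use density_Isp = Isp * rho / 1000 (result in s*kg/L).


rho*Isp = 296 * 1244 / 1000 = 368 s*kg/L

368 s*kg/L


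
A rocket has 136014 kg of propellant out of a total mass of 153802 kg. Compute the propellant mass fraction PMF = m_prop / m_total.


PMF = 136014 / 153802 = 0.884

0.884


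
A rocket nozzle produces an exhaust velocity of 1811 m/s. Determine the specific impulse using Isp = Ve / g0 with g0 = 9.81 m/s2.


Isp = Ve / g0 = 1811 / 9.81 = 184.6 s

184.6 s


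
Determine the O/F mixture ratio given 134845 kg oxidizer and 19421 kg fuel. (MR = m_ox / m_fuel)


MR = 134845 / 19421 = 6.94

6.94


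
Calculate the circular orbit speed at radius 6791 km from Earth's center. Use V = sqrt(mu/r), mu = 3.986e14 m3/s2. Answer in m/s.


V = sqrt(3.986e14 / 6791000) = 7661 m/s

7661 m/s


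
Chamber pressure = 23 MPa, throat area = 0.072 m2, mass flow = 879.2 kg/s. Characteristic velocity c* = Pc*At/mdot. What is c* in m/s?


c* = 23e6 * 0.072 / 879.2 = 1884 m/s

1884 m/s


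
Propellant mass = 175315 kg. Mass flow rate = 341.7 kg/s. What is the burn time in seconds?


tb = 175315 / 341.7 = 513.1 s

513.1 s


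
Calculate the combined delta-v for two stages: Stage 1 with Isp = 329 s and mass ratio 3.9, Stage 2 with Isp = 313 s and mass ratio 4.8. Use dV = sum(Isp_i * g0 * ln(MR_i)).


dV1 = 329 * 9.81 * ln(3.9) = 4392.5 m/s
dV2 = 313 * 9.81 * ln(4.8) = 4816.5 m/s
Total dV = 4392.5 + 4816.5 = 9209.0 m/s ~ 9209 m/s

9209 m/s


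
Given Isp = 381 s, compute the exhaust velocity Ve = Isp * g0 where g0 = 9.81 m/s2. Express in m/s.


Ve = Isp * g0 = 381 * 9.81 = 3737.6 m/s

3737.6 m/s


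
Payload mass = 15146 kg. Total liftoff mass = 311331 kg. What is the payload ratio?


PR = 15146 / 311331 = 0.0486

0.0486


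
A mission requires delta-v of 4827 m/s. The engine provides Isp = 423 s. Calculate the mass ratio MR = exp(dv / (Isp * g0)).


Ve = 423 * 9.81 = 4149.63 m/s
MR = exp(4827 / 4149.63) = 3.2

3.2


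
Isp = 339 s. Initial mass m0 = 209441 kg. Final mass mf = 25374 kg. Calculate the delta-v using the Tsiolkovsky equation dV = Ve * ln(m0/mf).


Ve = 339 * 9.81 = 3325.59 m/s
dV = 3325.59 * ln(209441/25374) = 7019 m/s

7019 m/s


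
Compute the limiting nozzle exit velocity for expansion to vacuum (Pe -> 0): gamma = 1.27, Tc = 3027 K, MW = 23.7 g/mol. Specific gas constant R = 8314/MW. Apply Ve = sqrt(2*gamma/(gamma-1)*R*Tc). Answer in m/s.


R = 8314 / 23.7 = 350.8 J/(kg.K)
Ve = sqrt(2 * 1.27 / (1.27 - 1) * 350.8 * 3027) = 3161 m/s

3161 m/s


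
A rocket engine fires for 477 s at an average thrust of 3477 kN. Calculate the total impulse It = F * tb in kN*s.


It = 3477 * 477 = 1658529 kN*s

1658529 kN*s


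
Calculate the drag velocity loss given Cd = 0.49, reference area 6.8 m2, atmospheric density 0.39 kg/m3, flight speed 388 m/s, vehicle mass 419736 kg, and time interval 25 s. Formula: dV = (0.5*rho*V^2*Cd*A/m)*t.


D = 0.5 * 0.39 * 388^2 * 0.49 * 6.8 = 97814.46 N
a = 97814.46 / 419736 = 0.233 m/s2
dV = 0.233 * 25 = 5.8 m/s

5.8 m/s


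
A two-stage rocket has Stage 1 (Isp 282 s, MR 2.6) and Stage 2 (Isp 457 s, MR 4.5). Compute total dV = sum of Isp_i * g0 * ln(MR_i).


dV1 = 282 * 9.81 * ln(2.6) = 2643.3 m/s
dV2 = 457 * 9.81 * ln(4.5) = 6743.0 m/s
Total dV = 2643.3 + 6743.0 = 9386.3 m/s ~ 9386 m/s

9386 m/s


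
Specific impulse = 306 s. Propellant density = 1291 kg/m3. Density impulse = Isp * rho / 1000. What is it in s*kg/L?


rho*Isp = 306 * 1291 / 1000 = 395 s*kg/L

395 s*kg/L


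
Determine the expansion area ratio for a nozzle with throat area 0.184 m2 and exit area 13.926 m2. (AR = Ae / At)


AR = 13.926 / 0.184 = 75.7

75.7


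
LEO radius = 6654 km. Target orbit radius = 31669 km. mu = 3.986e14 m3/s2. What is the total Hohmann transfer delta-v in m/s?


V1 = sqrt(mu/r1) = 7739.76 m/s
dV1 = V1*(sqrt(2*r2/(r1+r2)) - 1) = 2210.4 m/s
V2 = sqrt(mu/r2) = 3547.74 m/s
dV2 = V2*(1 - sqrt(2*r1/(r1+r2))) = 1457.1 m/s
Total dV = 3667 m/s

3667 m/s


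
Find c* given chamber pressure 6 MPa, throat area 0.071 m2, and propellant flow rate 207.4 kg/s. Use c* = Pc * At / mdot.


c* = 6e6 * 0.071 / 207.4 = 2054 m/s

2054 m/s


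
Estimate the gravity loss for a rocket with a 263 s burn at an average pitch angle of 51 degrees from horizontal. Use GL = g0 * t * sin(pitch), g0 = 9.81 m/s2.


GL = 9.81 * 263 * sin(51 deg) = 2005 m/s

2005 m/s


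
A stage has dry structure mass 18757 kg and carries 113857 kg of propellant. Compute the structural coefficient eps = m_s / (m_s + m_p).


eps = 18757 / (18757 + 113857) = 0.1414

0.1414


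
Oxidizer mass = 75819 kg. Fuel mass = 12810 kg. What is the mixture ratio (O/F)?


MR = 75819 / 12810 = 5.92

5.92


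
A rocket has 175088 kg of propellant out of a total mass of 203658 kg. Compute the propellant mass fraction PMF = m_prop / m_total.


PMF = 175088 / 203658 = 0.86

0.86


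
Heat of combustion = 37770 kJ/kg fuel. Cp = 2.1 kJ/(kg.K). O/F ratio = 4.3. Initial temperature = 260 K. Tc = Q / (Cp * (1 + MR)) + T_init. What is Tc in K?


Tc = 37770 / (2.1 * (1 + 4.3)) + 260 = 3654 K

3654 K


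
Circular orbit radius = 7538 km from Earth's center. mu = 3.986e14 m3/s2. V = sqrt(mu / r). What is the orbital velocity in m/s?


V = sqrt(3.986e14 / 7538000) = 7272 m/s

7272 m/s


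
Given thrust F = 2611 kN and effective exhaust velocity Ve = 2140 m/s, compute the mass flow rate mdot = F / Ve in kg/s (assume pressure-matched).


mdot = F / Ve = 2611000 / 2140 = 1220.1 kg/s

1220.1 kg/s


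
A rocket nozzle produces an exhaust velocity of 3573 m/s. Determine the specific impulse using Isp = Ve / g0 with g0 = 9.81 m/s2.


Isp = Ve / g0 = 3573 / 9.81 = 364.2 s

364.2 s


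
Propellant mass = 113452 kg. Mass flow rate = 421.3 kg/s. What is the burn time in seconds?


tb = 113452 / 421.3 = 269.3 s

269.3 s


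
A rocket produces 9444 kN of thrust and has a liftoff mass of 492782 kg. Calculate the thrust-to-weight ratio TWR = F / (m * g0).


TWR = 9444000 / (492782 * 9.81) = 1.95

1.95


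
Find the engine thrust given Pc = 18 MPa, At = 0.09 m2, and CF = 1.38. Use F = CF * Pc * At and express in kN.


F = 1.38 * 18e6 * 0.09 = 2.2356e+06 N = 2235.6 kN

2235.6 kN


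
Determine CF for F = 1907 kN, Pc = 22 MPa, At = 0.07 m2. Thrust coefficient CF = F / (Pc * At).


CF = 1907000 / (22e6 * 0.07) = 1.24

1.24


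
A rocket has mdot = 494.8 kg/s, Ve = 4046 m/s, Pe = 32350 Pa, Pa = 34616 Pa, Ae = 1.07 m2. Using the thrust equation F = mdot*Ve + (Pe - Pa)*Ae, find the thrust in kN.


F = 494.8 * 4046 + (32350 - 34616) * 1.07 = 1.9995e+06 N = 1999.5 kN

1999.5 kN


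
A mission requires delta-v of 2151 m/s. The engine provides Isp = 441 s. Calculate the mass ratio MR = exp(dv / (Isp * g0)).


Ve = 441 * 9.81 = 4326.21 m/s
MR = exp(2151 / 4326.21) = 1.644

1.644


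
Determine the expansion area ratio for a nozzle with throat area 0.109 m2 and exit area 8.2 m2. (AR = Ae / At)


AR = 8.2 / 0.109 = 75.2

75.2


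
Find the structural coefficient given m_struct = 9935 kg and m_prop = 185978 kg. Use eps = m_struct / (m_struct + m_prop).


eps = 9935 / (9935 + 185978) = 0.0507

0.0507


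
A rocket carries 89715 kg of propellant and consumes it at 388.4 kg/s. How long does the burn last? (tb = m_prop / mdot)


tb = 89715 / 388.4 = 231.0 s

231.0 s


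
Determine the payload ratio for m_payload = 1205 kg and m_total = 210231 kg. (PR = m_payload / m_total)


PR = 1205 / 210231 = 0.0057

0.0057


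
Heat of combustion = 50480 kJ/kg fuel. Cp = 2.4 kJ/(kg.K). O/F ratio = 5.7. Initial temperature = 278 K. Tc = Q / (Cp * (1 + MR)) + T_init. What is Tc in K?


Tc = 50480 / (2.4 * (1 + 5.7)) + 278 = 3417 K

3417 K


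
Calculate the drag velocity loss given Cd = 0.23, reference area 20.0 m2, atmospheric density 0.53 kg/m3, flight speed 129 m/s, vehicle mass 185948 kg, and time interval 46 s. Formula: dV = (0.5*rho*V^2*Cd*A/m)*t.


D = 0.5 * 0.53 * 129^2 * 0.23 * 20.0 = 20285.38 N
a = 20285.38 / 185948 = 0.1091 m/s2
dV = 0.1091 * 46 = 5.0 m/s

5.0 m/s


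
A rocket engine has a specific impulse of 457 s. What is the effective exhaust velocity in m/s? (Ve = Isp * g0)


Ve = Isp * g0 = 457 * 9.81 = 4483.2 m/s

4483.2 m/s


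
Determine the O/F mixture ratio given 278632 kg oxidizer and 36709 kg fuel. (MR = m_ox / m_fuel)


MR = 278632 / 36709 = 7.59

7.59


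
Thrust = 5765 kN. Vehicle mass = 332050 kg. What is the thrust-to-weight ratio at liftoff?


TWR = 5765000 / (332050 * 9.81) = 1.77

1.77


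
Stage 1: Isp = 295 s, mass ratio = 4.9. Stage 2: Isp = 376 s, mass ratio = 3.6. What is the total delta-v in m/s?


dV1 = 295 * 9.81 * ln(4.9) = 4599.2 m/s
dV2 = 376 * 9.81 * ln(3.6) = 4724.8 m/s
Total dV = 4599.2 + 4724.8 = 9324.0 m/s ~ 9324 m/s

9324 m/s


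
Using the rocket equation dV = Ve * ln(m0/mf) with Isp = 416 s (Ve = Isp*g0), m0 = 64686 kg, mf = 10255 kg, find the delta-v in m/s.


Ve = 416 * 9.81 = 4080.96 m/s
dV = 4080.96 * ln(64686/10255) = 7516 m/s

7516 m/s


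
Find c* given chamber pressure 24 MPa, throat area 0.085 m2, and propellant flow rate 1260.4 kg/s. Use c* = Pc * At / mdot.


c* = 24e6 * 0.085 / 1260.4 = 1619 m/s

1619 m/s


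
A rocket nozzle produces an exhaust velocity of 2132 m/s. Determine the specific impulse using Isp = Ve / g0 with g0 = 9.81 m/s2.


Isp = Ve / g0 = 2132 / 9.81 = 217.3 s

217.3 s


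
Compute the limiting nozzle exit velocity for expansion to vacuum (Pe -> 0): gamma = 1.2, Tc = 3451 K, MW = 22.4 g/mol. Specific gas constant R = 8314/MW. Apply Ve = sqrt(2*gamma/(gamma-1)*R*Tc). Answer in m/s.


R = 8314 / 22.4 = 371.16 J/(kg.K)
Ve = sqrt(2 * 1.2 / (1.2 - 1) * 371.16 * 3451) = 3921 m/s

3921 m/s


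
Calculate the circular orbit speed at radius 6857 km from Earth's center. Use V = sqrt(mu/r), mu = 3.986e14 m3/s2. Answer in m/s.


V = sqrt(3.986e14 / 6857000) = 7624 m/s

7624 m/s


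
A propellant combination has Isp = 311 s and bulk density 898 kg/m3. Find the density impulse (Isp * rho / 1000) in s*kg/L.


rho*Isp = 311 * 898 / 1000 = 279 s*kg/L

279 s*kg/L


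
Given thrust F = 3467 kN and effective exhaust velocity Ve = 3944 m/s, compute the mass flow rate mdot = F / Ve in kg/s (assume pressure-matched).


mdot = F / Ve = 3467000 / 3944 = 879.1 kg/s

879.1 kg/s


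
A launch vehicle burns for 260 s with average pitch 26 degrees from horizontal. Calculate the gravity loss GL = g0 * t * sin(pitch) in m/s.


GL = 9.81 * 260 * sin(26 deg) = 1118 m/s

1118 m/s


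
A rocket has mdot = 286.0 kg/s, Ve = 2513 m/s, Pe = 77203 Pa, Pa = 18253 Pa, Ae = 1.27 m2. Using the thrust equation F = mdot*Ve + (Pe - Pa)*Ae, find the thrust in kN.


F = 286.0 * 2513 + (77203 - 18253) * 1.27 = 793584.0 N = 793.6 kN

793.6 kN
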